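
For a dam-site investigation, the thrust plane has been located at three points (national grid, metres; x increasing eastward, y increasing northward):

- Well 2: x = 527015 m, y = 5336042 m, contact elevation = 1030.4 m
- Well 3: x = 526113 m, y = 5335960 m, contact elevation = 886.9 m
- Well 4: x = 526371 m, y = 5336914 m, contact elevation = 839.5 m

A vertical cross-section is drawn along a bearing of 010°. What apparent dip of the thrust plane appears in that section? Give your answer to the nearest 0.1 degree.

Let the plane be z = a·x + b·y + c.
Well 3−Well 2: −902a − 82b = −143.5;  Well 4−Well 2: −644a + 872b = −190.9.
Solving gives a = 0.16773, b = −0.09505.
Unit vector along 010° is (sin 10°, cos 10°) = (0.1736, 0.9848).
Slope in that direction = a·(0.1736) + b·(0.9848) = −0.06448.
Apparent dip = arctan|0.06448| = 3.7° (true dip is 10.9°, so apparent ≤ true as expected).

3.7°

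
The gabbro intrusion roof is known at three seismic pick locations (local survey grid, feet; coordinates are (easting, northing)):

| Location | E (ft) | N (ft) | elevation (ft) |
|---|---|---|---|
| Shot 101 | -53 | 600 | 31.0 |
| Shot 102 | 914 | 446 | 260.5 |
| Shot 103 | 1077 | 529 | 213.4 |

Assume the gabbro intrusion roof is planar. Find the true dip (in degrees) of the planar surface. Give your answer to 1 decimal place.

Two edge vectors: Shot 101→Shot 102 = (967, -154, 229.5), Shot 101→Shot 103 = (1130, -71, 182.4).
Normal n = (Shot 101→Shot 102) × (Shot 101→Shot 103) = (-11795.1, 82954.2, 105363).
So ∂z/∂E = −n_x/n_z = 0.11195 and ∂z/∂N = −n_y/n_z = −0.78732.
Gradient magnitude |∇z| = √(a² + b²) = √(0.01253 + 0.61987) = 0.79524.
True dip = arctan(0.79524) = 38.5°, dipping toward N (azimuth ≈ 352°).

38.5°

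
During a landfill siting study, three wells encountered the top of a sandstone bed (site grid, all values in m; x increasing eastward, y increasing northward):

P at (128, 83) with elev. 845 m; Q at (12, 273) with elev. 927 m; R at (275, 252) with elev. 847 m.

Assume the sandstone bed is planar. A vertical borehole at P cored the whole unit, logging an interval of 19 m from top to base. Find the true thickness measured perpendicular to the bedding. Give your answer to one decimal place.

Let the plane be z = a·x + b·y + c.
Q−P: −116a + 190b = 82;  R−P: 147a + 169b = 2.
Solving gives a = −0.28354, b = 0.25847.
|∇z| = √(a²+b²) = 0.38367, so dip δ = arctan(0.38367) = 20.99°.
True thickness = vertical thickness × cos δ = 19 × cos 20.99° = 17.7 m.

17.7 m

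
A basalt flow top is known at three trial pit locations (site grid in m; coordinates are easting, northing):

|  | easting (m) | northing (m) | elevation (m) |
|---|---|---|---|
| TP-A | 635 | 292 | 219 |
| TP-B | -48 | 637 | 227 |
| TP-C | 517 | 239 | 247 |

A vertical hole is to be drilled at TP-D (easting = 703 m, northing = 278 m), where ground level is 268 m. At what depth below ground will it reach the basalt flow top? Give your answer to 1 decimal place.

Let the plane be z = a·easting + b·northing + c.
TP-B−TP-A: −683a + 345b = 8;  TP-C−TP-A: −118a − 53b = 28.
Solving gives a = −0.13112, b = −0.23638.
Then c = 219 − a·635 − b·292 = 371.28.
At (703, 278): z_contact = −92.17 − 65.71 + 371.28 = 213.39 m.
Depth below ground = 268 − 213.39 = 54.6 m.

54.6 m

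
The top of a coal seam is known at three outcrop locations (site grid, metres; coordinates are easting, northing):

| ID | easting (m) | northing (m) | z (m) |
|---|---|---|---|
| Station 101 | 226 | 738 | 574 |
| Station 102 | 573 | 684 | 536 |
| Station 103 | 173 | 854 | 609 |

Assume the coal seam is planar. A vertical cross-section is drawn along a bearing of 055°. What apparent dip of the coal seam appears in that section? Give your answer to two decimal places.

5.72°

Two edge vectors: Station 101→Station 102 = (347, -54, -38), Station 101→Station 103 = (-53, 116, 35).
Normal n = (Station 101→Station 102) × (Station 101→Station 103) = (2518, -10131, 37390).
So ∂z/∂easting = −n_x/n_z = −0.06734 and ∂z/∂northing = −n_y/n_z = 0.27095.
Unit vector along 055° is (sin 55°, cos 55°) = (0.8192, 0.5736).
Slope in that direction = a·(0.8192) + b·(0.5736) = 0.10025.
Apparent dip = arctan|0.10025| = 5.72° (true dip is 15.6°, so apparent ≤ true as expected).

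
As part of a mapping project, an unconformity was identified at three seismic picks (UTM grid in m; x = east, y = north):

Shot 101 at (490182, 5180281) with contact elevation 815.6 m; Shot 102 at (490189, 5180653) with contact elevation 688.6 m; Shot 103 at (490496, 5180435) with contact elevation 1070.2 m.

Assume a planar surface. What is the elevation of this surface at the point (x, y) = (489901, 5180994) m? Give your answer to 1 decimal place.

281.5 m

Let the plane be z = a·x + b·y + c.
Shot 102−Shot 101: 7a + 372b = −127;  Shot 103−Shot 101: 314a + 154b = 254.6.
Solving gives a = 0.987377517, b = −0.359977534.
Then c = 815.6 − a·490182 − b·5180281 = 1381605.69.
At (489901, 5180994): z = 483717.2 − 1865041.4 + 1381605.69 = 281.5 m.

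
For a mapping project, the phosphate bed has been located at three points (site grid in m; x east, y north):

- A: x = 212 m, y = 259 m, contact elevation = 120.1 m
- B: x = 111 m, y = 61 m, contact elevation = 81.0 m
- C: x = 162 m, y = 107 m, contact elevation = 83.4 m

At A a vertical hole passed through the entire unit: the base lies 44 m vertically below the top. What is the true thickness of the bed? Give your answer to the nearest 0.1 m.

Let the plane be z = a·x + b·y + c.
B−A: −101a − 198b = −39.1;  C−A: −50a − 152b = −36.7.
Solving gives a = −0.24274, b = 0.32129.
|∇z| = √(a²+b²) = 0.40268, so dip δ = arctan(0.40268) = 21.93°.
True thickness = vertical thickness × cos δ = 44 × cos 21.93° = 40.8 m.

40.8 m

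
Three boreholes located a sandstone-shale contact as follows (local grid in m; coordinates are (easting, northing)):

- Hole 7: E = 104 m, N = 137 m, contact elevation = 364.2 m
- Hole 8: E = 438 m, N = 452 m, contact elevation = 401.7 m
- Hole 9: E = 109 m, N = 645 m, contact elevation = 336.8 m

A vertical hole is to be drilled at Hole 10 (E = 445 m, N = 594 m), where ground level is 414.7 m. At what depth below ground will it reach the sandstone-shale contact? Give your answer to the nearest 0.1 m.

19.7 m

Let the plane be z = a·E + b·N + c.
Hole 8−Hole 7: 334a + 315b = 37.5;  Hole 9−Hole 7: 5a + 508b = −27.4.
Solving gives a = 0.16467, b = −0.05556.
Then c = 364.2 − a·104 − b·137 = 354.69.
At (445, 594): z_contact = 73.28 − 33.00 + 354.69 = 394.96 m.
Depth below ground = 414.7 − 394.96 = 19.7 m.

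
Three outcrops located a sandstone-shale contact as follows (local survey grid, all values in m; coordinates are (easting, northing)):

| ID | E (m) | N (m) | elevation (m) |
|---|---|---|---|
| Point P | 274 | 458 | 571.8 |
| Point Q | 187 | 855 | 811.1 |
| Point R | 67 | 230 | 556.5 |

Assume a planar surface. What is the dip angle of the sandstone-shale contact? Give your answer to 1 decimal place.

Let the plane be z = a·E + b·N + c.
Point Q−Point P: −87a + 397b = 239.3;  Point R−Point P: −207a − 228b = −15.3.
Solving gives a = −0.47529, b = 0.49861.
Gradient magnitude |∇z| = √(a² + b²) = √(0.22590 + 0.24862) = 0.68885.
True dip = arctan(0.68885) = 34.6°, dipping toward SE (azimuth ≈ 136°).

34.6°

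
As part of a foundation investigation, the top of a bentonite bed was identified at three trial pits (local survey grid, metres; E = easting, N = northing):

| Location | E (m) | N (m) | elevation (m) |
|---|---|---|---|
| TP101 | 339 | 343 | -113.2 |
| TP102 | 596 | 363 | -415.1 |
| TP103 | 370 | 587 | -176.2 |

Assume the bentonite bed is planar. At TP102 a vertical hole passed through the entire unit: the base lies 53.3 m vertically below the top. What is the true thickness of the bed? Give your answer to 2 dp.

34.61 m

Two edge vectors: TP101→TP102 = (257, 20, -301.9), TP101→TP103 = (31, 244, -63).
Normal n = (TP101→TP102) × (TP101→TP103) = (72403.6, 6832.1, 62088).
So ∂z/∂E = −n_x/n_z = −1.16614 and ∂z/∂N = −n_y/n_z = −0.11004.
|∇z| = √(a²+b²) = 1.17133, so dip δ = arctan(1.17133) = 49.51°.
True thickness = vertical thickness × cos δ = 53.3 × cos 49.51° = 34.61 m.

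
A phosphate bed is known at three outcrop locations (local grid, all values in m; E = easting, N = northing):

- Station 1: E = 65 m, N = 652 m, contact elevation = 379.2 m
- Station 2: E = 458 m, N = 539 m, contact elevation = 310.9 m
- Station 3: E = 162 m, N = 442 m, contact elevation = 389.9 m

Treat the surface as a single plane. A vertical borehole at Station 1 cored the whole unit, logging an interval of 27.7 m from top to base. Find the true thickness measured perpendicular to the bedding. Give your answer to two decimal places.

26.78 m

Two edge vectors: Station 1→Station 2 = (393, -113, -68.3), Station 1→Station 3 = (97, -210, 10.7).
Normal n = (Station 1→Station 2) × (Station 1→Station 3) = (-15552.1, -10830.2, -71569).
So ∂z/∂E = −n_x/n_z = −0.21730 and ∂z/∂N = −n_y/n_z = −0.15133.
|∇z| = √(a²+b²) = 0.26480, so dip δ = arctan(0.26480) = 14.83°.
True thickness = vertical thickness × cos δ = 27.7 × cos 14.83° = 26.78 m.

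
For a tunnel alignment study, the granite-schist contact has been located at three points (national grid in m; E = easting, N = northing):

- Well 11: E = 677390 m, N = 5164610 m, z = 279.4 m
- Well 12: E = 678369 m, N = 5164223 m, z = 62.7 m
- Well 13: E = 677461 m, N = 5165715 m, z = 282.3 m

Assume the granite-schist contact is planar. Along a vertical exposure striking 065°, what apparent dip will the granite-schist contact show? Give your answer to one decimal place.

10.6°

Two edge vectors: Well 11→Well 12 = (979, -387, -216.7), Well 11→Well 13 = (71, 1105, 2.9).
Normal n = (Well 11→Well 12) × (Well 11→Well 13) = (238331.2, -18224.8, 1109272).
So ∂z/∂E = −n_x/n_z = −0.21485 and ∂z/∂N = −n_y/n_z = 0.01643.
Unit vector along 065° is (sin 65°, cos 65°) = (0.9063, 0.4226).
Slope in that direction = a·(0.9063) + b·(0.4226) = −0.18778.
Apparent dip = arctan|0.18778| = 10.6° (true dip is 12.2°, so apparent ≤ true as expected).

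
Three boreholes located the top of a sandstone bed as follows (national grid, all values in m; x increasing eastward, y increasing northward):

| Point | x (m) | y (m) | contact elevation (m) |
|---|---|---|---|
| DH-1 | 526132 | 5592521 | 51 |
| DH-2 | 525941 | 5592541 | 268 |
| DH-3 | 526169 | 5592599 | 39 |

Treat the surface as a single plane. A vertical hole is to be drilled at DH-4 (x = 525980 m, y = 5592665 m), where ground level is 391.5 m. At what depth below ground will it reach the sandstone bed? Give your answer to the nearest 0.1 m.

Let the plane be z = a·x + b·y + c.
DH-2−DH-1: −191a + 20b = 217;  DH-3−DH-1: 37a + 78b = −12.
Solving gives a = −1.097710705, b = 0.366862770.
Then c = 51 − a·526132 − b·5592521 = −1474096.02.
At (525980, 5592665): z_contact = −577373.88 + 2051740.57 − 1474096.02 = 270.68 m.
Depth below ground = 391.5 − 270.68 = 120.8 m.

120.8 m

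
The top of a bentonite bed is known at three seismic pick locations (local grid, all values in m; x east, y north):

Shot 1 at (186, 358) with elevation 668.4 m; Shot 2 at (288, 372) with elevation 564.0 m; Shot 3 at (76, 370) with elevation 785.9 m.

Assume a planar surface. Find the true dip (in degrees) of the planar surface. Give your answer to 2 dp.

46.78°

Two edge vectors: Shot 1→Shot 2 = (102, 14, -104.4), Shot 1→Shot 3 = (-110, 12, 117.5).
Normal n = (Shot 1→Shot 2) × (Shot 1→Shot 3) = (2897.8, -501, 2764).
So ∂z/∂x = −n_x/n_z = −1.04841 and ∂z/∂y = −n_y/n_z = 0.18126.
Gradient magnitude |∇z| = √(a² + b²) = √(1.09916 + 0.03285) = 1.06396.
True dip = arctan(1.06396) = 46.78°, dipping toward E (azimuth ≈ 100°).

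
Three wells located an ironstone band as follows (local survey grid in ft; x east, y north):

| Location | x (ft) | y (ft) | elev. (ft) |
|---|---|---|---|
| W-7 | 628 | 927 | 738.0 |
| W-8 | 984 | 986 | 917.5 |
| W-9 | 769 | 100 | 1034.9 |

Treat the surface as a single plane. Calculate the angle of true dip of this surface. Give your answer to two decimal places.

31.35°

Two edge vectors: W-7→W-8 = (356, 59, 179.5), W-7→W-9 = (141, -827, 296.9).
Normal n = (W-7→W-8) × (W-7→W-9) = (165963.6, -80386.9, -302731).
So ∂z/∂x = −n_x/n_z = 0.54822 and ∂z/∂y = −n_y/n_z = −0.26554.
Gradient magnitude |∇z| = √(a² + b²) = √(0.30055 + 0.07051) = 0.60915.
True dip = arctan(0.60915) = 31.35°, dipping toward WNW (azimuth ≈ 296°).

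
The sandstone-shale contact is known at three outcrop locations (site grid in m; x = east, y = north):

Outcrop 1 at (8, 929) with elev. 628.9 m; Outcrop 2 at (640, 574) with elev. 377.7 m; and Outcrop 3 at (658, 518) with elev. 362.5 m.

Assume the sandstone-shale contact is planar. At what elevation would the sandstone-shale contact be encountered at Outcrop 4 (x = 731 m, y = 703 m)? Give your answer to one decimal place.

373.1 m

Let the plane be z = a·x + b·y + c.
Outcrop 2−Outcrop 1: 632a − 355b = −251.2;  Outcrop 3−Outcrop 1: 650a − 411b = −266.4.
Solving gives a = −0.29899, b = 0.17533.
Then c = 628.9 − a·8 − b·929 = 468.41.
At (731, 703): z = −218.6 + 123.3 + 468.41 = 373.1 m.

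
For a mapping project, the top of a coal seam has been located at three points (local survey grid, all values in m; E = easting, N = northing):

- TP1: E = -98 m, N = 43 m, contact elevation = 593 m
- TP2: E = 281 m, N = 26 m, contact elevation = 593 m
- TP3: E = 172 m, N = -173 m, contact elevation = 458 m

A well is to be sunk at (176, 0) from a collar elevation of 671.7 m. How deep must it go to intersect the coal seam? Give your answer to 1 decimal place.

99.0 m

Let the plane be z = a·E + b·N + c.
TP2−TP1: 379a − 17b = 0;  TP3−TP1: 270a − 216b = −135.
Solving gives a = 0.02970, b = 0.66212.
Then c = 593 − a·-98 − b·43 = 567.44.
At (176, 0): z_contact = 5.23 + 0.00 + 567.44 = 572.67 m.
Depth below ground = 671.7 − 572.67 = 99.0 m.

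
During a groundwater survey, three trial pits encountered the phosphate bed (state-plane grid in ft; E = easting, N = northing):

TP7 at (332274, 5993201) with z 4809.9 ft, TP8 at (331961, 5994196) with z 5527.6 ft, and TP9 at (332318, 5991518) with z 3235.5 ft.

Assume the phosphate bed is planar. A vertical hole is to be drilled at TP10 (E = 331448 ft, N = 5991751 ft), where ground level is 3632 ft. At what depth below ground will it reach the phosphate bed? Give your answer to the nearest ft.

Let the plane be z = a·E + b·N + c.
TP8−TP7: −313a + 995b = 717.7;  TP9−TP7: 44a − 1683b = −1574.4.
Solving gives a = 0.74252514, b = 0.95488479.
Then c = 4809.9 − a·332274 − b·5993201 = −5964728.39.
At (331448, 5991751): z_contact = 246108.5 + 5721431.9 − 5964728.39 = 2812.0 ft.
Depth below ground = 3632 − 2812.0 = 820 ft.

820 ft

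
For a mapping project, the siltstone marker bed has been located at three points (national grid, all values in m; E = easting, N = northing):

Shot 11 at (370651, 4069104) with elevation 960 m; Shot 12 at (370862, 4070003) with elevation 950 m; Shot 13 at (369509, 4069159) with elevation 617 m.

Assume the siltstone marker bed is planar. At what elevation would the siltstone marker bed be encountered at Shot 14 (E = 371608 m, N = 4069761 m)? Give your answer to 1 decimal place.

1190.7 m

Let the plane be z = a·E + b·N + c.
Shot 12−Shot 11: 211a + 899b = −10;  Shot 13−Shot 11: −1142a + 55b = −343.
Solving gives a = 0.296463420, b = −0.080704985.
Then c = 960 − a·370651 − b·4069104 = 219472.51.
At (371608, 4069761): z = 110168.2 − 328450.0 + 219472.51 = 1190.7 m.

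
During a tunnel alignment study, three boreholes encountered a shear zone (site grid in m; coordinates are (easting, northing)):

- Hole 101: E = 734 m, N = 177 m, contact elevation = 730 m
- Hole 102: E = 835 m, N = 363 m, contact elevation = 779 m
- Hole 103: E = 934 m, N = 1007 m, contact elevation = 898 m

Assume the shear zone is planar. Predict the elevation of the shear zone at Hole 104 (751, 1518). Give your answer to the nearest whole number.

940 m

Two edge vectors: Hole 101→Hole 102 = (101, 186, 49), Hole 101→Hole 103 = (200, 830, 168).
Normal n = (Hole 101→Hole 102) × (Hole 101→Hole 103) = (-9422, -7168, 46630).
So ∂z/∂E = −n_x/n_z = 0.20206 and ∂z/∂N = −n_y/n_z = 0.15372.
Intercept c from Hole 101: 730 − 148.31 − 27.21 = 554.48.
At (751, 1518): z = 151.7 + 233.3 + 554.48 = 939.6 m.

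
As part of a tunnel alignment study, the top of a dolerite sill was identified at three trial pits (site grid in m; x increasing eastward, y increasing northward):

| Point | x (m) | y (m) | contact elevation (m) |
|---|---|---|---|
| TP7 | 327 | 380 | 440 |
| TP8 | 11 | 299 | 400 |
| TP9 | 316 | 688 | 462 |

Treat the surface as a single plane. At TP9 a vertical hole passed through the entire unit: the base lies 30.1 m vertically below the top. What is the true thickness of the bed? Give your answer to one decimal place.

Let the plane be z = a·x + b·y + c.
TP8−TP7: −316a − 81b = −40;  TP9−TP7: −11a + 308b = 22.
Solving gives a = 0.10729, b = 0.07526.
|∇z| = √(a²+b²) = 0.13106, so dip δ = arctan(0.13106) = 7.47°.
True thickness = vertical thickness × cos δ = 30.1 × cos 7.47° = 29.8 m.

29.8 m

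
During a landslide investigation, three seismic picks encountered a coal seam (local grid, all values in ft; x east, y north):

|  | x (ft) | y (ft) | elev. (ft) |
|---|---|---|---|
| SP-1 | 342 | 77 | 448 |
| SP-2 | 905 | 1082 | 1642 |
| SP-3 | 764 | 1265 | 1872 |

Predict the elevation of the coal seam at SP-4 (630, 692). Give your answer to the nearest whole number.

Two edge vectors: SP-1→SP-2 = (563, 1005, 1194), SP-1→SP-3 = (422, 1188, 1424).
Normal n = (SP-1→SP-2) × (SP-1→SP-3) = (12648, -297844, 244734).
So ∂z/∂x = −n_x/n_z = −0.05168 and ∂z/∂y = −n_y/n_z = 1.21701.
Intercept c from SP-1: 448 + 17.67 − 93.71 = 371.96.
At (630, 692): z = −32.6 + 842.2 + 371.96 = 1181.6 ft.

1182 ft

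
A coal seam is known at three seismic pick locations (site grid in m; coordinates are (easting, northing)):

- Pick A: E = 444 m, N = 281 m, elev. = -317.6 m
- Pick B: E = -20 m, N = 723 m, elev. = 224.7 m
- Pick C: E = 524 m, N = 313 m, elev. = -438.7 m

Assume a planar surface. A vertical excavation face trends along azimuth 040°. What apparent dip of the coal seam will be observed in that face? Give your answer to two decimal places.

Let the plane be z = a·E + b·N + c.
Pick B−Pick A: −464a + 442b = 542.3;  Pick C−Pick A: 80a + 32b = −121.1.
Solving gives a = −1.41172, b = −0.25507.
Unit vector along 040° is (sin 40°, cos 40°) = (0.6428, 0.7660).
Slope in that direction = a·(0.6428) + b·(0.7660) = −1.10283.
Apparent dip = arctan|1.10283| = 47.80° (true dip is 55.1°, so apparent ≤ true as expected).

47.80°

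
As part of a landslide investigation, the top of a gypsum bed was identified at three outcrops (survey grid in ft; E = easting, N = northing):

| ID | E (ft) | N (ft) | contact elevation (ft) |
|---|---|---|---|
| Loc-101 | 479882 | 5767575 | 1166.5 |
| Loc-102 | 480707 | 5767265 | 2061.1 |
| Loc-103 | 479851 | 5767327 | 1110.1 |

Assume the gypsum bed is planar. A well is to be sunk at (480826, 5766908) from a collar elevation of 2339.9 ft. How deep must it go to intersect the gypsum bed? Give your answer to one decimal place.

Two edge vectors: Loc-101→Loc-102 = (825, -310, 894.6), Loc-101→Loc-103 = (-31, -248, -56.4).
Normal n = (Loc-101→Loc-102) × (Loc-101→Loc-103) = (239344.8, 18797.4, -214210).
So ∂z/∂E = −n_x/n_z = 1.117337192 and ∂z/∂N = −n_y/n_z = 0.087752206.
Intercept c from Loc-101: 1166.5 − 536190.01 − 506117.43 = −1041140.93.
At (480826, 5766908): z_contact = 537244.77 + 506058.90 − 1041140.93 = 2162.74 ft.
Depth below ground = 2339.9 − 2162.74 = 177.2 ft.

177.2 ft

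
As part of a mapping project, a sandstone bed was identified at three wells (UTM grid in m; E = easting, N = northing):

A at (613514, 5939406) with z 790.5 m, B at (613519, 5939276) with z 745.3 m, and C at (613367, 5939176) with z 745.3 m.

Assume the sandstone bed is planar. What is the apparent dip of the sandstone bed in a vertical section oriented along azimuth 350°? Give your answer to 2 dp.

20.44°

Two edge vectors: A→B = (5, -130, -45.2), A→C = (-147, -230, -45.2).
Normal n = (A→B) × (A→C) = (-4520, 6870.4, -20260).
So ∂z/∂E = −n_x/n_z = −0.22310 and ∂z/∂N = −n_y/n_z = 0.33911.
Unit vector along 350° is (sin 350°, cos 350°) = (-0.1736, 0.9848).
Slope in that direction = a·(-0.1736) + b·(0.9848) = 0.37270.
Apparent dip = arctan|0.37270| = 20.44° (true dip is 22.1°, so apparent ≤ true as expected).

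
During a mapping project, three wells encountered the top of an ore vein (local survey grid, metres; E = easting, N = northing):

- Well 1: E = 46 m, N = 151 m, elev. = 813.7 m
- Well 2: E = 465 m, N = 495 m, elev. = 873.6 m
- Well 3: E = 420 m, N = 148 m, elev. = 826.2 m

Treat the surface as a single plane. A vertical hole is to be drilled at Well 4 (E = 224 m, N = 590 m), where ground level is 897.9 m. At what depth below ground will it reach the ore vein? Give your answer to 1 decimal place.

20.1 m

Two edge vectors: Well 1→Well 2 = (419, 344, 59.9), Well 1→Well 3 = (374, -3, 12.5).
Normal n = (Well 1→Well 2) × (Well 1→Well 3) = (4479.7, 17165.1, -129913).
So ∂z/∂E = −n_x/n_z = 0.03448 and ∂z/∂N = −n_y/n_z = 0.13213.
Intercept c from Well 1: 813.7 − 1.59 − 19.95 = 792.16.
At (224, 590): z_contact = 7.72 + 77.96 + 792.16 = 877.84 m.
Depth below ground = 897.9 − 877.84 = 20.1 m.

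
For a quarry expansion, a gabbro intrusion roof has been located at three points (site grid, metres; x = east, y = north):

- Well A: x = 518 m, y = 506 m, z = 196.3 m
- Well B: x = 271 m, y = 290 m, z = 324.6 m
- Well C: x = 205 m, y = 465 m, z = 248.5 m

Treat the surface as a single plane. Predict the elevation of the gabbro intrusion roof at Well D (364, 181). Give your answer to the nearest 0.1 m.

366.6 m

Let the plane be z = a·x + b·y + c.
Well B−Well A: −247a − 216b = 128.3;  Well C−Well A: −313a − 41b = 52.2.
Solving gives a = −0.10464, b = −0.47432.
Then c = 196.3 − a·518 − b·506 = 490.51.
At (364, 181): z = −38.1 − 85.9 + 490.51 = 366.6 m.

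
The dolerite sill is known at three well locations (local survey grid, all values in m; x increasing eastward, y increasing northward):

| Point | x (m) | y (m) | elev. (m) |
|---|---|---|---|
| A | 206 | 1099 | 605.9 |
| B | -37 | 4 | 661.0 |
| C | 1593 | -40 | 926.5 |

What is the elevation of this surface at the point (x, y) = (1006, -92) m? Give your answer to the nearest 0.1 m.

836.7 m

Two edge vectors: A→B = (-243, -1095, 55.1), A→C = (1387, -1139, 320.6).
Normal n = (A→B) × (A→C) = (-288298.1, 154329.5, 1795542).
So ∂z/∂x = −n_x/n_z = 0.160563 and ∂z/∂y = −n_y/n_z = −0.085951.
Intercept c from A: 605.9 − 33.08 + 94.46 = 667.28.
At (1006, -92): z = 161.5 + 7.9 + 667.28 = 836.7 m.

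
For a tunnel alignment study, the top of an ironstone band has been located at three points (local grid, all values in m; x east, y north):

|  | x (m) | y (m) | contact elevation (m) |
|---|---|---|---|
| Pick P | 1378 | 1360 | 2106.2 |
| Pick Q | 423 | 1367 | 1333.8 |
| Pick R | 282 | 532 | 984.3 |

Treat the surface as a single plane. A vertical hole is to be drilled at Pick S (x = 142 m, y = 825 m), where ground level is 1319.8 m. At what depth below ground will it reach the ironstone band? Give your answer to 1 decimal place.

366.5 m

Let the plane be z = a·x + b·y + c.
Pick Q−Pick P: −955a + 7b = −772.4;  Pick R−Pick P: −1096a − 828b = −1121.9.
Solving gives a = 0.810860, b = 0.281639.
Then c = 2106.2 − a·1378 − b·1360 = 605.81.
At (142, 825): z_contact = 115.14 + 232.35 + 605.81 = 953.30 m.
Depth below ground = 1319.8 − 953.30 = 366.5 m.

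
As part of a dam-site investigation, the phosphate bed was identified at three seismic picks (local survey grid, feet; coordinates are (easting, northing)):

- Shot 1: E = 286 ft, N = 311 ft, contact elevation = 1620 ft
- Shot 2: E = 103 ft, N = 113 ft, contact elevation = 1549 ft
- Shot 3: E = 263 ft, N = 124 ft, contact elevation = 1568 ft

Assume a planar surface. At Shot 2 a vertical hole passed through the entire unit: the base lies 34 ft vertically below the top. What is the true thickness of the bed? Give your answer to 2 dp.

32.71 ft

Two edge vectors: Shot 1→Shot 2 = (-183, -198, -71), Shot 1→Shot 3 = (-23, -187, -52).
Normal n = (Shot 1→Shot 2) × (Shot 1→Shot 3) = (-2981, -7883, 29667).
So ∂z/∂E = −n_x/n_z = 0.10048 and ∂z/∂N = −n_y/n_z = 0.26572.
|∇z| = √(a²+b²) = 0.28408, so dip δ = arctan(0.28408) = 15.86°.
True thickness = vertical thickness × cos δ = 34 × cos 15.86° = 32.71 ft.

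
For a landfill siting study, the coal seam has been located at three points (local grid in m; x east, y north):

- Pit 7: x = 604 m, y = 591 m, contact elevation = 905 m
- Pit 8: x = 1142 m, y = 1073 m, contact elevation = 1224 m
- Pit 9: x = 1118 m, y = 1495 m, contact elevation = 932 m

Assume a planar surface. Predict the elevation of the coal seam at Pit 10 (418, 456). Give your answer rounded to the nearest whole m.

Two edge vectors: Pit 7→Pit 8 = (538, 482, 319), Pit 7→Pit 9 = (514, 904, 27).
Normal n = (Pit 7→Pit 8) × (Pit 7→Pit 9) = (-275362, 149440, 238604).
So ∂z/∂x = −n_x/n_z = 1.15405 and ∂z/∂y = −n_y/n_z = −0.62631.
Intercept c from Pit 7: 905 − 697.05 + 370.15 = 578.10.
At (418, 456): z = 482.4 − 285.6 + 578.10 = 774.9 m.

775 m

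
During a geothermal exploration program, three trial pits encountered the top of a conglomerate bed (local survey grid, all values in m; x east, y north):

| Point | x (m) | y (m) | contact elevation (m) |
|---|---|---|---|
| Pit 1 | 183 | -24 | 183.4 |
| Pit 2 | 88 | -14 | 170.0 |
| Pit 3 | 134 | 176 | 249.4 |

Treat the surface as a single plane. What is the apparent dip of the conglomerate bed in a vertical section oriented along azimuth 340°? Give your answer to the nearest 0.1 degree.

16.2°

Two edge vectors: Pit 1→Pit 2 = (-95, 10, -13.4), Pit 1→Pit 3 = (-49, 200, 66).
Normal n = (Pit 1→Pit 2) × (Pit 1→Pit 3) = (3340, 6926.6, -18510).
So ∂z/∂x = −n_x/n_z = 0.18044 and ∂z/∂y = −n_y/n_z = 0.37421.
Unit vector along 340° is (sin 340°, cos 340°) = (-0.3420, 0.9397).
Slope in that direction = a·(-0.3420) + b·(0.9397) = 0.28993.
Apparent dip = arctan|0.28993| = 16.2° (true dip is 22.6°, so apparent ≤ true as expected).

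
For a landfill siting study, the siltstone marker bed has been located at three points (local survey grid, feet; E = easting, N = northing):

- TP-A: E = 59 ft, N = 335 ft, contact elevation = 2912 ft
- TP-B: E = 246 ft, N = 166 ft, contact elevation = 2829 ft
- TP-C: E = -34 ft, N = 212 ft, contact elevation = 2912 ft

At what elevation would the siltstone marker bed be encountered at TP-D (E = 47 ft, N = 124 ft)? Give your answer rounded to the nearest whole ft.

Two edge vectors: TP-A→TP-B = (187, -169, -83), TP-A→TP-C = (-93, -123, 0).
Normal n = (TP-A→TP-B) × (TP-A→TP-C) = (-10209, 7719, -38718).
So ∂z/∂E = −n_x/n_z = −0.26368 and ∂z/∂N = −n_y/n_z = 0.19936.
Intercept c from TP-A: 2912 + 15.56 − 66.79 = 2860.77.
At (47, 124): z = −12.4 + 24.7 + 2860.77 = 2873.1 ft.

2873 ft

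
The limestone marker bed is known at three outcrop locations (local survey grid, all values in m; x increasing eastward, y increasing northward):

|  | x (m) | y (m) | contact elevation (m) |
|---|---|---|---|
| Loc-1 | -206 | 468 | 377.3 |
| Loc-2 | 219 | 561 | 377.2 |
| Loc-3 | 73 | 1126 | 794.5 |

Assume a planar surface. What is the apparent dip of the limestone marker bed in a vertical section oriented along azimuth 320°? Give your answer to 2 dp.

Let the plane be z = a·x + b·y + c.
Loc-2−Loc-1: 425a + 93b = −0.1;  Loc-3−Loc-1: 279a + 658b = 417.2.
Solving gives a = −0.15319, b = 0.69900.
Unit vector along 320° is (sin 320°, cos 320°) = (-0.6428, 0.7660).
Slope in that direction = a·(-0.6428) + b·(0.7660) = 0.63393.
Apparent dip = arctan|0.63393| = 32.37° (true dip is 35.6°, so apparent ≤ true as expected).

32.37°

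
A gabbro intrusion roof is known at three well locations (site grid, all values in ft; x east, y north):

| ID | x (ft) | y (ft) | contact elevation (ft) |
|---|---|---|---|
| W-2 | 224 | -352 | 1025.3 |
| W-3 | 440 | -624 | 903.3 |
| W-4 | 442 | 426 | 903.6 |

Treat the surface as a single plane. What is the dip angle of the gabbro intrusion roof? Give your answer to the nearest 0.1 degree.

29.4°

Two edge vectors: W-2→W-3 = (216, -272, -122), W-2→W-4 = (218, 778, -121.7).
Normal n = (W-2→W-3) × (W-2→W-4) = (128018.4, -308.8, 227344).
So ∂z/∂x = −n_x/n_z = −0.56310 and ∂z/∂y = −n_y/n_z = 0.00136.
Gradient magnitude |∇z| = √(a² + b²) = √(0.31709 + 0.00000) = 0.56311.
True dip = arctan(0.56311) = 29.4°, dipping toward E (azimuth ≈ 090°).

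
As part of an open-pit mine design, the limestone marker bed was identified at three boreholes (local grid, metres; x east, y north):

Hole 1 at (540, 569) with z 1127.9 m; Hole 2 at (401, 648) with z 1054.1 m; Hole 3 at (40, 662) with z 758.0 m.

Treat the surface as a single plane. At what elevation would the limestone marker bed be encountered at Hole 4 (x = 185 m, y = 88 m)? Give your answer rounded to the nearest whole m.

566 m

Let the plane be z = a·x + b·y + c.
Hole 2−Hole 1: −139a + 79b = −73.8;  Hole 3−Hole 1: −500a + 93b = −369.9.
Solving gives a = 0.84141, b = 0.54627.
Then c = 1127.9 − a·540 − b·569 = 362.71.
At (185, 88): z = 155.7 + 48.1 + 362.71 = 566.4 m.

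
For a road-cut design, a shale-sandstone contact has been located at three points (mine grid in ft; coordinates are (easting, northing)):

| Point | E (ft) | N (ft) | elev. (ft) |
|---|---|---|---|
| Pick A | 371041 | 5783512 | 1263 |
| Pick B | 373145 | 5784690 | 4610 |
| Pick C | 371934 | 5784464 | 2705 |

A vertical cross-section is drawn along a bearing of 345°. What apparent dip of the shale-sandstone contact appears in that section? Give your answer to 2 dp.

19.75°

Let the plane be z = a·E + b·N + c.
Pick B−Pick A: 2104a + 1178b = 3347;  Pick C−Pick A: 893a + 952b = 1442.
Solving gives a = 1.56423, b = 0.04742.
Unit vector along 345° is (sin 345°, cos 345°) = (-0.2588, 0.9659).
Slope in that direction = a·(-0.2588) + b·(0.9659) = −0.35905.
Apparent dip = arctan|0.35905| = 19.75° (true dip is 57.4°, so apparent ≤ true as expected).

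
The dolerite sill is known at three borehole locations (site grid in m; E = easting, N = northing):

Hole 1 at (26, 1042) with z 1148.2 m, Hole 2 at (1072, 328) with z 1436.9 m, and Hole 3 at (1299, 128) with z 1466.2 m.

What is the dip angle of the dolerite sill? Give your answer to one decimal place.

Two edge vectors: Hole 1→Hole 2 = (1046, -714, 288.7), Hole 1→Hole 3 = (1273, -914, 318).
Normal n = (Hole 1→Hole 2) × (Hole 1→Hole 3) = (36819.8, 34887.1, -47122).
So ∂z/∂E = −n_x/n_z = 0.78137 and ∂z/∂N = −n_y/n_z = 0.74036.
Gradient magnitude |∇z| = √(a² + b²) = √(0.61054 + 0.54813) = 1.07642.
True dip = arctan(1.07642) = 47.1°, dipping toward SW (azimuth ≈ 227°).

47.1°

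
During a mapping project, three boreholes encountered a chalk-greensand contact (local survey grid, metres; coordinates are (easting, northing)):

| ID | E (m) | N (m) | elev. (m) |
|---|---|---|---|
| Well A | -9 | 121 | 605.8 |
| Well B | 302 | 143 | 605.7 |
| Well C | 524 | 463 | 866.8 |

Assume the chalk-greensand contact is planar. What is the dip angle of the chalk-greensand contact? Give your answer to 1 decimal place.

40.7°

Two edge vectors: Well A→Well B = (311, 22, -0.1), Well A→Well C = (533, 342, 261).
Normal n = (Well A→Well B) × (Well A→Well C) = (5776.2, -81224.3, 94636).
So ∂z/∂E = −n_x/n_z = −0.06104 and ∂z/∂N = −n_y/n_z = 0.85828.
Gradient magnitude |∇z| = √(a² + b²) = √(0.00373 + 0.73665) = 0.86045.
True dip = arctan(0.86045) = 40.7°, dipping toward S (azimuth ≈ 176°).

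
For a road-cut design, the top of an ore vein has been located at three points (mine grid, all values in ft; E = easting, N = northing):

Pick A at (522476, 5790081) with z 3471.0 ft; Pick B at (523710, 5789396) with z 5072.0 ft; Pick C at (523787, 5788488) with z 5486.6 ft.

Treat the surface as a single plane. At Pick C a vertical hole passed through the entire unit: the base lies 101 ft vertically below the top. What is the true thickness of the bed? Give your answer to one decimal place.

Let the plane be z = a·E + b·N + c.
Pick B−Pick A: 1234a − 685b = 1601;  Pick C−Pick A: 1311a − 1593b = 2015.6.
Solving gives a = 1.09551, b = −0.36371.
|∇z| = √(a²+b²) = 1.15431, so dip δ = arctan(1.15431) = 49.10°.
True thickness = vertical thickness × cos δ = 101 × cos 49.10° = 66.1 ft.

66.1 ft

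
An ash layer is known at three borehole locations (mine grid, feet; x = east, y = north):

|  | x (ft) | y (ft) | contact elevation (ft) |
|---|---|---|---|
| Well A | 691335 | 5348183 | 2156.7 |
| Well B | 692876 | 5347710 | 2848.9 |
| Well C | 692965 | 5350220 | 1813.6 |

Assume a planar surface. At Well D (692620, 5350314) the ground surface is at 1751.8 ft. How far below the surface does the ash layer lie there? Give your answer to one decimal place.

88.1 ft

Let the plane be z = a·x + b·y + c.
Well B−Well A: 1541a − 473b = 692.2;  Well C−Well A: 1630a + 2037b = −343.1.
Solving gives a = 0.319110707, b = −0.423785200.
Then c = 2156.7 − a·691335 − b·5348183 = 2048025.10.
At (692620, 5350314): z_contact = 221022.46 − 2267383.89 + 2048025.10 = 1663.67 ft.
Depth below ground = 1751.8 − 1663.67 = 88.1 ft.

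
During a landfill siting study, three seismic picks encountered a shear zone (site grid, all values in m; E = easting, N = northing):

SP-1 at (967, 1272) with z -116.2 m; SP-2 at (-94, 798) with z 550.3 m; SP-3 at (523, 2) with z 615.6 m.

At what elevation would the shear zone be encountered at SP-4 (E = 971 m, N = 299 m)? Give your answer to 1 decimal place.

Let the plane be z = a·E + b·N + c.
SP-2−SP-1: −1061a − 474b = 666.5;  SP-3−SP-1: −444a − 1270b = 731.8.
Solving gives a = −0.439381, b = −0.422610.
Then c = -116.2 − a·967 − b·1272 = 846.24.
At (971, 299): z = −426.6 − 126.4 + 846.24 = 293.2 m.

293.2 m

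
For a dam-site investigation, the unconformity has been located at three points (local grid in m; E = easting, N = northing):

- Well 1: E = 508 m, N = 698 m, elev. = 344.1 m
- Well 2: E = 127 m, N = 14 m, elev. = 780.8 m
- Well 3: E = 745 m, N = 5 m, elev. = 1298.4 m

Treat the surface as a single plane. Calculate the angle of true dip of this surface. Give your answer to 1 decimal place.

53.9°

Two edge vectors: Well 1→Well 2 = (-381, -684, 436.7), Well 1→Well 3 = (237, -693, 954.3).
Normal n = (Well 1→Well 2) × (Well 1→Well 3) = (-350108.1, 467086.2, 426141).
So ∂z/∂E = −n_x/n_z = 0.82158 and ∂z/∂N = −n_y/n_z = −1.09608.
Gradient magnitude |∇z| = √(a² + b²) = √(0.67499 + 1.20140) = 1.36981.
True dip = arctan(1.36981) = 53.9°, dipping toward NW (azimuth ≈ 323°).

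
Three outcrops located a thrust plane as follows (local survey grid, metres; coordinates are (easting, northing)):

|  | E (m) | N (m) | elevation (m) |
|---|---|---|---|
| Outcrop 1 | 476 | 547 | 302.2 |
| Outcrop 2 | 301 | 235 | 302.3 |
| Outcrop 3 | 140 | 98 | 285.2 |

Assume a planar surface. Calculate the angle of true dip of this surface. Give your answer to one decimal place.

13.2°

Two edge vectors: Outcrop 1→Outcrop 2 = (-175, -312, 0.1), Outcrop 1→Outcrop 3 = (-336, -449, -17).
Normal n = (Outcrop 1→Outcrop 2) × (Outcrop 1→Outcrop 3) = (5348.9, -3008.6, -26257).
So ∂z/∂E = −n_x/n_z = 0.20371 and ∂z/∂N = −n_y/n_z = −0.11458.
Gradient magnitude |∇z| = √(a² + b²) = √(0.04150 + 0.01313) = 0.23373.
True dip = arctan(0.23373) = 13.2°, dipping toward WNW (azimuth ≈ 299°).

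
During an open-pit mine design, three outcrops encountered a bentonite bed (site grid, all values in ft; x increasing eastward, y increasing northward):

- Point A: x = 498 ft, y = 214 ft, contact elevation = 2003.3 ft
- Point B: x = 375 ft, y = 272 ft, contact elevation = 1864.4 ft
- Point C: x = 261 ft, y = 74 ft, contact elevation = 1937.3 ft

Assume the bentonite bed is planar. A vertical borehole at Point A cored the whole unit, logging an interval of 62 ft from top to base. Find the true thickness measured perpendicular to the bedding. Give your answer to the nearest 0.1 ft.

41.7 ft

Two edge vectors: Point A→Point B = (-123, 58, -138.9), Point A→Point C = (-237, -140, -66).
Normal n = (Point A→Point B) × (Point A→Point C) = (-23274, 24801.3, 30966).
So ∂z/∂x = −n_x/n_z = 0.75160 and ∂z/∂y = −n_y/n_z = −0.80092.
|∇z| = √(a²+b²) = 1.09835, so dip δ = arctan(1.09835) = 47.68°.
True thickness = vertical thickness × cos δ = 62 × cos 47.68° = 41.7 ft.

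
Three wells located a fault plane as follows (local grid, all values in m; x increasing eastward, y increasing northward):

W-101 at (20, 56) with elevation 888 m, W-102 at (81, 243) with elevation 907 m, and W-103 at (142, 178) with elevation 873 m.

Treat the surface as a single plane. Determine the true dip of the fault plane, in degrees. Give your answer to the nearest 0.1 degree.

21.5°

Let the plane be z = a·x + b·y + c.
W-102−W-101: 61a + 187b = 19;  W-103−W-101: 122a + 122b = −15.
Solving gives a = −0.33327, b = 0.21032.
Gradient magnitude |∇z| = √(a² + b²) = √(0.11107 + 0.04423) = 0.39408.
True dip = arctan(0.39408) = 21.5°, dipping toward ESE (azimuth ≈ 122°).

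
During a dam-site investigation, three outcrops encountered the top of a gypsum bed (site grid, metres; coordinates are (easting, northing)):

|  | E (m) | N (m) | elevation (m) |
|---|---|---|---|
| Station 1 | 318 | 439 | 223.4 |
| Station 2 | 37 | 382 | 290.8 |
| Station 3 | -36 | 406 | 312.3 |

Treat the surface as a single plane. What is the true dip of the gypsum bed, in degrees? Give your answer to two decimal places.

Let the plane be z = a·E + b·N + c.
Station 2−Station 1: −281a − 57b = 67.4;  Station 3−Station 1: −354a − 33b = 88.9.
Solving gives a = −0.26072, b = 0.10282.
Gradient magnitude |∇z| = √(a² + b²) = √(0.06797 + 0.01057) = 0.28026.
True dip = arctan(0.28026) = 15.66°, dipping toward ESE (azimuth ≈ 112°).

15.66°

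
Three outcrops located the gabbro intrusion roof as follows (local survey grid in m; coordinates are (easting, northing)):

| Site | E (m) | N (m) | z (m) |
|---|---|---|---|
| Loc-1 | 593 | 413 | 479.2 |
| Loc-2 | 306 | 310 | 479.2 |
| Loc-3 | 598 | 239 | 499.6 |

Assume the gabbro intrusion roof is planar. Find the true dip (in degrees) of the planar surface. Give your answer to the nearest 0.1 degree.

7.0°

Two edge vectors: Loc-1→Loc-2 = (-287, -103, 0), Loc-1→Loc-3 = (5, -174, 20.4).
Normal n = (Loc-1→Loc-2) × (Loc-1→Loc-3) = (-2101.2, 5854.8, 50453).
So ∂z/∂E = −n_x/n_z = 0.04165 and ∂z/∂N = −n_y/n_z = −0.11604.
Gradient magnitude |∇z| = √(a² + b²) = √(0.00173 + 0.01347) = 0.12329.
True dip = arctan(0.12329) = 7.0°, dipping toward NNW (azimuth ≈ 340°).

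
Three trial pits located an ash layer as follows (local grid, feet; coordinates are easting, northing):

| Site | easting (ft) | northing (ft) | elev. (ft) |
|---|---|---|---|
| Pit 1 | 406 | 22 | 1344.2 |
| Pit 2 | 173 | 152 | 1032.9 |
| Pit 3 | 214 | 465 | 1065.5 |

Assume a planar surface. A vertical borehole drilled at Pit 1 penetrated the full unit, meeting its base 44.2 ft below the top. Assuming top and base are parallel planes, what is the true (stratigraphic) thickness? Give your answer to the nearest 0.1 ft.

Two edge vectors: Pit 1→Pit 2 = (-233, 130, -311.3), Pit 1→Pit 3 = (-192, 443, -278.7).
Normal n = (Pit 1→Pit 2) × (Pit 1→Pit 3) = (101674.9, -5167.5, -78259).
So ∂z/∂easting = −n_x/n_z = 1.29921 and ∂z/∂northing = −n_y/n_z = −0.06603.
|∇z| = √(a²+b²) = 1.30089, so dip δ = arctan(1.30089) = 52.45°.
True thickness = vertical thickness × cos δ = 44.2 × cos 52.45° = 26.9 ft.

26.9 ft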